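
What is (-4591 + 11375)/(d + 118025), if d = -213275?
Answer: -3392/47625 ≈ -0.071223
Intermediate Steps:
(-4591 + 11375)/(d + 118025) = (-4591 + 11375)/(-213275 + 118025) = 6784/(-95250) = 6784*(-1/95250) = -3392/47625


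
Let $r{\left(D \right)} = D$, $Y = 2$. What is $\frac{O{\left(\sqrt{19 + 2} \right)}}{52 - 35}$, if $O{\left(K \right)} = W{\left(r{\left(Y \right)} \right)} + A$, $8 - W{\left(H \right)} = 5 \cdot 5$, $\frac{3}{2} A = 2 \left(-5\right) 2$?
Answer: $- \frac{91}{51} \approx -1.7843$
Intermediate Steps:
$A = - \frac{40}{3}$ ($A = \frac{2 \cdot 2 \left(-5\right) 2}{3} = \frac{2 \left(\left(-10\right) 2\right)}{3} = \frac{2}{3} \left(-20\right) = - \frac{40}{3} \approx -13.333$)
$W{\left(H \right)} = -17$ ($W{\left(H \right)} = 8 - 5 \cdot 5 = 8 - 25 = -17$)
$O{\left(K \right)} = - \frac{91}{3}$ ($O{\left(K \right)} = -17 - \frac{40}{3} = - \frac{91}{3}$)
$\frac{O{\left(\sqrt{19 + 2} \right)}}{52 - 35} = - \frac{91}{3 \left(52 - 35\right)} = - \frac{91}{3 \cdot 17} = \left(- \frac{91}{3}\right) \frac{1}{17} = - \frac{91}{51}$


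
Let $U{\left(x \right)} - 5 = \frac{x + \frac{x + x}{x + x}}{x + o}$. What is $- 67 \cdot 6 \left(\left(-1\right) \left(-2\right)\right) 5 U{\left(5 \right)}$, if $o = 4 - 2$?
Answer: $- \frac{164820}{7} \approx -23546.0$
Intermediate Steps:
$o = 2$ ($o = 4 - 2 = 2$)
$U{\left(x \right)} = 5 + \frac{1 + x}{2 + x}$ ($U{\left(x \right)} = 5 + \frac{x + \frac{x + x}{x + x}}{x + 2} = 5 + \frac{x + \frac{2 x}{2 x}}{2 + x} = 5 + \frac{x + 2 x \frac{1}{2 x}}{2 + x} = 5 + \frac{x + 1}{2 + x} = 5 + \frac{1 + x}{2 + x}$)
$- 67 \cdot 6 \left(\left(-1\right) \left(-2\right)\right) 5 U{\left(5 \right)} = - 67 \cdot 6 \left(\left(-1\right) \left(-2\right)\right) 5 \frac{11 + 6 \cdot 5}{2 + 5} = - 67 \cdot 6 \cdot 2 \cdot 5 \frac{11 + 30}{7} = - 67 \cdot 12 \cdot 5 \cdot \frac{1}{7} \cdot 41 = - 67 \cdot 60 \cdot \frac{41}{7} = \left(-67\right) \frac{2460}{7} = - \frac{164820}{7}$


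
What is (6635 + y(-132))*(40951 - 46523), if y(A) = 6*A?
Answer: -32557196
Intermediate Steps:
(6635 + y(-132))*(40951 - 46523) = (6635 + 6*(-132))*(40951 - 46523) = (6635 - 792)*(-5572) = 5843*(-5572) = -32557196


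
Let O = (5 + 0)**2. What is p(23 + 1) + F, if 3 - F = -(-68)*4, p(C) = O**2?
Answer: 356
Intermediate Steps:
O = 25 (O = 5**2 = 25)
p(C) = 625 (p(C) = 25**2 = 625)
F = -269 (F = 3 - (-34)*(-2*4) = 3 - (-34)*(-8) = 3 - 1*272 = 3 - 272 = -269)
p(23 + 1) + F = 625 - 269 = 356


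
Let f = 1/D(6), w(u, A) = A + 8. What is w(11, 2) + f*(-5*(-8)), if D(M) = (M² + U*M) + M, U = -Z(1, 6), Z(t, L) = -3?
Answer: 32/3 ≈ 10.667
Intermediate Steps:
w(u, A) = 8 + A
U = 3 (U = -1*(-3) = 3)
D(M) = M² + 4*M (D(M) = (M² + 3*M) + M = M² + 4*M)
f = 1/60 (f = 1/(6*(4 + 6)) = 1/(6*10) = 1/60 ≈ 0.016667)
w(11, 2) + f*(-5*(-8)) = (8 + 2) + (-5*(-8))/60 = 10 + (1/60)*40 = 10 + ⅔ = 32/3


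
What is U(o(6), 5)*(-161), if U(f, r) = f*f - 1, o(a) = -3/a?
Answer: 483/4 ≈ 120.75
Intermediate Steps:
U(f, r) = -1 + f² (U(f, r) = f² - 1 = -1 + f²)
U(o(6), 5)*(-161) = (-1 + (-3/6)²)*(-161) = (-1 + (-3*⅙)²)*(-161) = (-1 + (-½)²)*(-161) = (-1 + ¼)*(-161) = -¾*(-161) = 483/4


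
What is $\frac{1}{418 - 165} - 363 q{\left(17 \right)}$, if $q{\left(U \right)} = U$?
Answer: $- \frac{1561262}{253} \approx -6171.0$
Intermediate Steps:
$\frac{1}{418 - 165} - 363 q{\left(17 \right)} = \frac{1}{418 - 165} - 6171 = \frac{1}{253} - 6171 = - \frac{1561262}{253}$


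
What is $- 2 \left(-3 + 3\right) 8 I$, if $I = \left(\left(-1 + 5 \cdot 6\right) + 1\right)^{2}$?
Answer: $0$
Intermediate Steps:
$I = 900$ ($I = \left(\left(-1 + 30\right) + 1\right)^{2} = \left(29 + 1\right)^{2} = 30^{2} = 900$)
$- 2 \left(-3 + 3\right) 8 I = - 2 \left(-3 + 3\right) 8 \cdot 900 = \left(-2\right) 0 \cdot 8 \cdot 900 = 0 \cdot 8 \cdot 900 = 0 \cdot 900 = 0$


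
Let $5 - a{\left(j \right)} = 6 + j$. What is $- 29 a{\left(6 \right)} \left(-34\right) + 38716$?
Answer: $31814$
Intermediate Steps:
$a{\left(j \right)} = -1 - j$ ($a{\left(j \right)} = 5 - \left(6 + j\right) = -1 - j$)
$- 29 a{\left(6 \right)} \left(-34\right) + 38716 = - 29 \left(-1 - 6\right) \left(-34\right) + 38716 = \left(-29\right) \left(-7\right) \left(-34\right) + 38716 = 203 \left(-34\right) + 38716 = -6902 + 38716 = 31814$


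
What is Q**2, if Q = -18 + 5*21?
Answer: 7569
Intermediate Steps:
Q = 87 (Q = -18 + 105 = 87)
Q**2 = 87**2 = 7569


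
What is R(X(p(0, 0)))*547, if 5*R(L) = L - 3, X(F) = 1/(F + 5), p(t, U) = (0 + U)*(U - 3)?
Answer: -7658/25 ≈ -306.32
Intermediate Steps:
p(t, U) = U*(-3 + U)
X(F) = 1/(5 + F)
R(L) = -3/5 + L/5 (R(L) = (L - 3)/5 = (-3 + L)/5 = -3/5 + L/5)
R(X(p(0, 0)))*547 = (-3/5 + 1/(5*(5 + 0*(-3 + 0))))*547 = (-3/5 + 1/(5*(5 + 0*(-3))))*547 = (-3/5 + 1/(5*(5 + 0)))*547 = (-3/5 + (1/5)/5)*547 = (-3/5 + (1/5)*(1/5))*547 = (-3/5 + 1/25)*547 = -14/25*547 = -7658/25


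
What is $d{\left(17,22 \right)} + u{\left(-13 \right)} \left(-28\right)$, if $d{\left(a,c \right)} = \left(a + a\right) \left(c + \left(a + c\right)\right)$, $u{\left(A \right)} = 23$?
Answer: $1430$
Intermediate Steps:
$d{\left(a,c \right)} = 2 a \left(a + 2 c\right)$
$d{\left(17,22 \right)} + u{\left(-13 \right)} \left(-28\right) = 2 \cdot 17 \left(17 + 2 \cdot 22\right) + 23 \left(-28\right) = 2 \cdot 17 \left(17 + 44\right) - 644 = 2 \cdot 17 \cdot 61 - 644 = 2074 - 644 = 1430$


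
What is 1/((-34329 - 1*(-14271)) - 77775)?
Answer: -1/97833 ≈ -1.0221e-5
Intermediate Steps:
1/((-34329 - 1*(-14271)) - 77775) = 1/((-34329 + 14271) - 77775) = 1/(-20058 - 77775) = 1/(-97833) = -1/97833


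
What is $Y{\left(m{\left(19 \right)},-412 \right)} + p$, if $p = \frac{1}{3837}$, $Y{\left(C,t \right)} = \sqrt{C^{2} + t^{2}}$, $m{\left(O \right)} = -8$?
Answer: $\frac{1}{3837} + 4 \sqrt{10613} \approx 412.08$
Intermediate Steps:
$p = \frac{1}{3837} \approx 0.00026062$
$Y{\left(m{\left(19 \right)},-412 \right)} + p = \sqrt{\left(-8\right)^{2} + \left(-412\right)^{2}} + \frac{1}{3837} = \sqrt{64 + 169744} + \frac{1}{3837} = \sqrt{169808} + \frac{1}{3837} = 4 \sqrt{10613} + \frac{1}{3837} = \frac{1}{3837} + 4 \sqrt{10613}$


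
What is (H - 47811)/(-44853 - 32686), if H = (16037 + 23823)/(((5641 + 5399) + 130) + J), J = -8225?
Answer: 2559337/4151861 ≈ 0.61643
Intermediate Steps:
H = 7972/589 (H = (16037 + 23823)/(((5641 + 5399) + 130) - 8225) = 39860/((11040 + 130) - 8225) = 39860/(11170 - 8225) = 39860/2945 = 39860*(1/2945) = 7972/589 ≈ 13.535)
(H - 47811)/(-44853 - 32686) = (7972/589 - 47811)/(-44853 - 32686) = -28152707/589/(-77539) = -28152707/589*(-1/77539) = 2559337/4151861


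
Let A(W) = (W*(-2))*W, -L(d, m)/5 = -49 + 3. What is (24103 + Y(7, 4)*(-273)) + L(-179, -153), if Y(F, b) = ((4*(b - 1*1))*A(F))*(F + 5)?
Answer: 3876909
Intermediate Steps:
L(d, m) = 230 (L(d, m) = -5*(-49 + 3) = -5*(-46) = 230)
A(W) = -2*W² (A(W) = (-2*W)*W = -2*W²)
Y(F, b) = -2*F²*(-4 + 4*b)*(5 + F) (Y(F, b) = ((4*(b - 1*1))*(-2*F²))*(F + 5) = ((4*(b - 1))*(-2*F²))*(5 + F) = ((4*(-1 + b))*(-2*F²))*(5 + F) = ((-4 + 4*b)*(-2*F²))*(5 + F) = (-2*F²*(-4 + 4*b))*(5 + F) = -2*F²*(-4 + 4*b)*(5 + F))
(24103 + Y(7, 4)*(-273)) + L(-179, -153) = (24103 + (8*7²*(5 + 7 - 5*4 - 1*7*4))*(-273)) + 230 = (24103 + (8*49*(5 + 7 - 20 - 28))*(-273)) + 230 = (24103 + (8*49*(-36))*(-273)) + 230 = (24103 - 14112*(-273)) + 230 = (24103 + 3852576) + 230 = 3876679 + 230 = 3876909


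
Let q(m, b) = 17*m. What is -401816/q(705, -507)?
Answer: -401816/11985 ≈ -33.527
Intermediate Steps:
-401816/q(705, -507) = -401816/(17*705) = -401816/11985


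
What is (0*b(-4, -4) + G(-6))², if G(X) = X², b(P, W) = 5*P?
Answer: 1296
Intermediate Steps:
(0*b(-4, -4) + G(-6))² = (0*(5*(-4)) + (-6)²)² = (0*(-20) + 36)² = (0 + 36)² = 36² = 1296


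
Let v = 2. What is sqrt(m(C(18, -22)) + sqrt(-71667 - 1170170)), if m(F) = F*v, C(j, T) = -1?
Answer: sqrt(-2 + I*sqrt(1241837)) ≈ 23.584 + 23.626*I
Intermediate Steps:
m(F) = 2*F (m(F) = F*2 = 2*F)
sqrt(m(C(18, -22)) + sqrt(-71667 - 1170170)) = sqrt(2*(-1) + sqrt(-71667 - 1170170)) = sqrt(-2 + sqrt(-1241837)) = sqrt(-2 + I*sqrt(1241837))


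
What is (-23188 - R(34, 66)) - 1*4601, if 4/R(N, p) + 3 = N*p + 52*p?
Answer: -157647001/5673 ≈ -27789.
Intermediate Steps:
R(N, p) = 4/(-3 + 52*p + N*p) (R(N, p) = 4/(-3 + (N*p + 52*p)) = 4/(-3 + (52*p + N*p)) = 4/(-3 + 52*p + N*p))
(-23188 - R(34, 66)) - 1*4601 = (-23188 - 4/(-3 + 52*66 + 34*66)) - 1*4601 = (-23188 - 4/(-3 + 3432 + 2244)) - 4601 = (-23188 - 4/5673) - 4601 = -131545528/5673 - 4601 = -157647001/5673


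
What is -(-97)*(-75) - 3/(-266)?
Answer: -1935147/266 ≈ -7275.0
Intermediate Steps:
-(-97)*(-75) - 3/(-266) = -97*75 - 3*(-1/266) = -7275 + 3/266 = -1935147/266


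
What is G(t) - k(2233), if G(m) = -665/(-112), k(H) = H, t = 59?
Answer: -35633/16 ≈ -2227.1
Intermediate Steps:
G(m) = 95/16 (G(m) = -665*(-1/112) = 95/16)
G(t) - k(2233) = 95/16 - 1*2233 = 95/16 - 2233 = -35633/16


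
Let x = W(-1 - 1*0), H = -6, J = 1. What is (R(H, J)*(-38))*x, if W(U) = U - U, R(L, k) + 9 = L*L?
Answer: 0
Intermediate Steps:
R(L, k) = -9 + L**2 (R(L, k) = -9 + L*L = -9 + L**2)
W(U) = 0
x = 0
(R(H, J)*(-38))*x = ((-9 + (-6)**2)*(-38))*0 = ((-9 + 36)*(-38))*0 = (27*(-38))*0 = -1026*0 = 0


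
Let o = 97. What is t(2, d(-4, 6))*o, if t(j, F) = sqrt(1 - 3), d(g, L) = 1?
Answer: 97*I*sqrt(2) ≈ 137.18*I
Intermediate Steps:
t(j, F) = I*sqrt(2) (t(j, F) = sqrt(-2) = I*sqrt(2))
t(2, d(-4, 6))*o = (I*sqrt(2))*97 = 97*I*sqrt(2)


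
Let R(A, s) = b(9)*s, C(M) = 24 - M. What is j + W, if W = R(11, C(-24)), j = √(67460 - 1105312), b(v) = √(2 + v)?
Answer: 48*√11 + 2*I*√259463 ≈ 159.2 + 1018.8*I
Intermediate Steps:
j = 2*I*√259463 (j = √(-1037852) = 2*I*√259463 ≈ 1018.8*I)
R(A, s) = s*√11 (R(A, s) = √(2 + 9)*s = √11*s = s*√11)
W = 48*√11 (W = (24 - 1*(-24))*√11 = (24 + 24)*√11 = 48*√11 ≈ 159.20)
j + W = 2*I*√259463 + 48*√11 = 48*√11 + 2*I*√259463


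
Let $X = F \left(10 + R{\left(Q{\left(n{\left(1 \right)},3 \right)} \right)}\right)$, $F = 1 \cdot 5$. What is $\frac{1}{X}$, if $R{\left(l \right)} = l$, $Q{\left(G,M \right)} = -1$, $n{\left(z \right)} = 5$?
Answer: $\frac{1}{45} \approx 0.022222$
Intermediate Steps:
$F = 5$
$X = 45$ ($X = 5 \left(10 - 1\right) = 5 \cdot 9 = 45$)
$\frac{1}{X} = \frac{1}{45}$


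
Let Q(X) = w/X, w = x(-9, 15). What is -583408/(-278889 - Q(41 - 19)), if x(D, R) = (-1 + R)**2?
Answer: 6417488/3067877 ≈ 2.0918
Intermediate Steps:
w = 196 (w = (-1 + 15)**2 = 14**2 = 196)
Q(X) = 196/X
-583408/(-278889 - Q(41 - 19)) = -583408/(-278889 - 196/(41 - 19)) = -583408/(-278889 - 196/22) = -583408/(-278889 - 1*98/11) = -583408/(-278889 - 98/11) = -583408/(-3067877/11) = -583408*(-11/3067877) = 6417488/3067877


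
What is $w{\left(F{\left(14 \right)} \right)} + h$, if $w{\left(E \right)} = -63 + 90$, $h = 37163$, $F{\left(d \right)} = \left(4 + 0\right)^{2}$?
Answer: $37190$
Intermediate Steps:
$F{\left(d \right)} = 16$ ($F{\left(d \right)} = 4^{2} = 16$)
$w{\left(E \right)} = 27$
$w{\left(F{\left(14 \right)} \right)} + h = 27 + 37163 = 37190$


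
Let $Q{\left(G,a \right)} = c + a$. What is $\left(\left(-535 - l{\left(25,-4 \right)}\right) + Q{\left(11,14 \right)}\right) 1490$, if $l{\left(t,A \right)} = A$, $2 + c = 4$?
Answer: $-767350$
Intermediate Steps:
$c = 2$ ($c = -2 + 4 = 2$)
$Q{\left(G,a \right)} = 2 + a$
$\left(\left(-535 - l{\left(25,-4 \right)}\right) + Q{\left(11,14 \right)}\right) 1490 = \left(\left(-535 - -4\right) + \left(2 + 14\right)\right) 1490 = \left(\left(-535 + 4\right) + 16\right) 1490 = \left(-531 + 16\right) 1490 = \left(-515\right) 1490 = -767350$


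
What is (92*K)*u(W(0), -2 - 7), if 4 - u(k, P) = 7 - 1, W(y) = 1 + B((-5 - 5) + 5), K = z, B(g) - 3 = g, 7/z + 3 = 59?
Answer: -23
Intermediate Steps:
z = ⅛ (z = 7/(-3 + 59) = 7/56 = 7*(1/56) = ⅛ ≈ 0.12500)
B(g) = 3 + g
K = ⅛ ≈ 0.12500
W(y) = -1 (W(y) = 1 + (3 + ((-5 - 5) + 5)) = 1 + (3 + (-10 + 5)) = 1 + (3 - 5) = 1 - 2 = -1)
u(k, P) = -2 (u(k, P) = 4 - (7 - 1) = 4 - 1*6 = 4 - 6 = -2)
(92*K)*u(W(0), -2 - 7) = (92*(⅛))*(-2) = (23/2)*(-2) = -23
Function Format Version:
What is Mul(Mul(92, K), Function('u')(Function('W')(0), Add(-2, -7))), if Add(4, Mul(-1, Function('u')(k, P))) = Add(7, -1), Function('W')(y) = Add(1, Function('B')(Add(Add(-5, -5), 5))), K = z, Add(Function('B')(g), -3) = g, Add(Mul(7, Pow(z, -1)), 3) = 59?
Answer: -23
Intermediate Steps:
z = Rational(1, 8) (z = Mul(7, Pow(Add(-3, 59), -1)) = Mul(7, Pow(56, -1)) = Mul(7, Rational(1, 56)) = Rational(1, 8) ≈ 0.12500)
Function('B')(g) = Add(3, g)
K = Rational(1, 8) ≈ 0.12500
Function('W')(y) = -1 (Function('W')(y) = Add(1, Add(3, Add(Add(-5, -5), 5))) = Add(1, Add(3, Add(-10, 5))) = Add(1, Add(3, -5)) = Add(1, -2) = -1)
Function('u')(k, P) = -2 (Function('u')(k, P) = Add(4, Mul(-1, Add(7, -1))) = Add(4, Mul(-1, 6)) = Add(4, -6) = -2)
Mul(Mul(92, K), Function('u')(Function('W')(0), Add(-2, -7))) = Mul(Mul(92, Rational(1, 8)), -2) = Mul(Rational(23, 2), -2) = -23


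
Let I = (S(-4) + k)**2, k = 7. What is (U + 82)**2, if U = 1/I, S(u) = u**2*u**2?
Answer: 32169984515881/4784350561 ≈ 6724.0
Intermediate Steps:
S(u) = u**4
I = 69169 (I = ((-4)**4 + 7)**2 = (256 + 7)**2 = 263**2 = 69169)
U = 1/69169 ≈ 1.4457e-5
(U + 82)**2 = (1/69169 + 82)**2 = (5671859/69169)**2 = 32169984515881/4784350561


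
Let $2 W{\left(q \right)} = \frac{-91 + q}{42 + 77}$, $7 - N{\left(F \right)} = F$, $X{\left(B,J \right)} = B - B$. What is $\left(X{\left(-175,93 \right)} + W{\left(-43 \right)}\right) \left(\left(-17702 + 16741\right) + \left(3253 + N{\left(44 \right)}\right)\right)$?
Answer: $- \frac{151085}{119} \approx -1269.6$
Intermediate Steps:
$X{\left(B,J \right)} = 0$
$N{\left(F \right)} = 7 - F$
$W{\left(q \right)} = - \frac{13}{34} + \frac{q}{238}$ ($W{\left(q \right)} = \frac{\left(-91 + q\right) \frac{1}{42 + 77}}{2} = \frac{\left(-91 + q\right) \frac{1}{119}}{2} = \frac{- \frac{13}{17} + \frac{q}{119}}{2} = - \frac{13}{34} + \frac{q}{238}$)
$\left(X{\left(-175,93 \right)} + W{\left(-43 \right)}\right) \left(\left(-17702 + 16741\right) + \left(3253 + N{\left(44 \right)}\right)\right) = \left(0 + \left(- \frac{13}{34} + \frac{1}{238} \left(-43\right)\right)\right) \left(\left(-17702 + 16741\right) + \left(3253 + \left(7 - 44\right)\right)\right) = \left(0 - \frac{67}{119}\right) \left(-961 + \left(3253 + \left(7 - 44\right)\right)\right) = \left(0 - \frac{67}{119}\right) \left(-961 + \left(3253 - 37\right)\right) = - \frac{67 \left(-961 + 3216\right)}{119} = \left(- \frac{67}{119}\right) 2255 = - \frac{151085}{119}$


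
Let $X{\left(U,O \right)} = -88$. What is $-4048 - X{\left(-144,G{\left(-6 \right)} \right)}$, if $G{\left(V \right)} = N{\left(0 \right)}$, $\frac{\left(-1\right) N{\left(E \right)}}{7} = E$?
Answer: $-3960$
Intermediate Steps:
$N{\left(E \right)} = - 7 E$
$G{\left(V \right)} = 0$ ($G{\left(V \right)} = \left(-7\right) 0 = 0$)
$-4048 - X{\left(-144,G{\left(-6 \right)} \right)} = -4048 - -88 = -4048 + 88 = -3960$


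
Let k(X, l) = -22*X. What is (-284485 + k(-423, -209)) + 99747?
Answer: -175432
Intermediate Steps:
(-284485 + k(-423, -209)) + 99747 = (-284485 - 22*(-423)) + 99747 = (-284485 + 9306) + 99747 = -275179 + 99747 = -175432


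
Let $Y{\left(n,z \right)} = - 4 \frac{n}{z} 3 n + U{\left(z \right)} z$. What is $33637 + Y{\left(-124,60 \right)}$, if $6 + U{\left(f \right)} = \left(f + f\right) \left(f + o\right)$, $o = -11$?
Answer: $\frac{1915009}{5} \approx 3.83 \cdot 10^{5}$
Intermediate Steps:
$U{\left(f \right)} = -6 + 2 f \left(-11 + f\right)$ ($U{\left(f \right)} = -6 + \left(f + f\right) \left(f - 11\right) = -6 + 2 f \left(-11 + f\right)$)
$Y{\left(n,z \right)} = z \left(-6 - 22 z + 2 z^{2}\right) - \frac{12 n^{2}}{z}$ ($Y{\left(n,z \right)} = - 4 \frac{n}{z} 3 n + \left(-6 - 22 z + 2 z^{2}\right) z = - \frac{4 n}{z} 3 n + z \left(-6 - 22 z + 2 z^{2}\right) = - \frac{12 n}{z} n + z \left(-6 - 22 z + 2 z^{2}\right) = - \frac{12 n^{2}}{z} + z \left(-6 - 22 z + 2 z^{2}\right) = z \left(-6 - 22 z + 2 z^{2}\right) - \frac{12 n^{2}}{z}$)
$33637 + Y{\left(-124,60 \right)} = 33637 + \frac{2 \left(- 6 \left(-124\right)^{2} + 60^{2} \left(-3 + 60^{2} - 660\right)\right)}{60} = 33637 + 2 \cdot \frac{1}{60} \left(\left(-6\right) 15376 + 3600 \left(-3 + 3600 - 660\right)\right) = 33637 + 2 \cdot \frac{1}{60} \left(-92256 + 3600 \cdot 2937\right) = 33637 + 2 \cdot \frac{1}{60} \left(-92256 + 10573200\right) = 33637 + 2 \cdot \frac{1}{60} \cdot 10480944 = 33637 + \frac{1746824}{5} = \frac{1915009}{5}$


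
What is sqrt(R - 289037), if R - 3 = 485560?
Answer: sqrt(196526) ≈ 443.31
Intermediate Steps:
R = 485563 (R = 3 + 485560 = 485563)
sqrt(R - 289037) = sqrt(485563 - 289037) = sqrt(196526)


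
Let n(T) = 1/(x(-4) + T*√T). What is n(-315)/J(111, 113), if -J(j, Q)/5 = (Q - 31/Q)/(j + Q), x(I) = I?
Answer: 50624/995343848895 - 797328*I*√35/66356256593 ≈ 5.0861e-8 - 7.1087e-5*I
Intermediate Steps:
n(T) = 1/(-4 + T^(3/2)) (n(T) = 1/(-4 + T*√T) = 1/(-4 + T^(3/2)))
J(j, Q) = -5*(Q - 31/Q)/(Q + j) (J(j, Q) = -5*(Q - 31/Q)/(j + Q) = -5*(Q - 31/Q)/(Q + j))
n(-315)/J(111, 113) = 1/((-4 + (-315)^(3/2))*((5*(31 - 1*113²)/(113*(113 + 111))))) = 1/((-4 - 945*I*√35)*((5*(1/113)*(31 - 1*12769)/224))) = 1/((-4 - 945*I*√35)*((5*(1/113)*(1/224)*(31 - 12769)))) = 1/((-4 - 945*I*√35)*((5*(1/113)*(1/224)*(-12738)))) = 1/((-4 - 945*I*√35)*(-31845/12656)) = -12656/31845/(-4 - 945*I*√35) = -12656/(31845*(-4 - 945*I*√35))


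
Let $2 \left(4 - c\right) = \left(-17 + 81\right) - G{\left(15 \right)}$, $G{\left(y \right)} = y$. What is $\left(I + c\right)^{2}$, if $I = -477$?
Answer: $\frac{990025}{4} \approx 2.4751 \cdot 10^{5}$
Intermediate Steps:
$c = - \frac{41}{2}$ ($c = 4 - \frac{\left(-17 + 81\right) - 15}{2} = 4 - \frac{64 - 15}{2} = 4 - \frac{49}{2} = - \frac{41}{2} \approx -20.5$)
$\left(I + c\right)^{2} = \left(-477 - \frac{41}{2}\right)^{2} = \left(- \frac{995}{2}\right)^{2} = \frac{990025}{4}$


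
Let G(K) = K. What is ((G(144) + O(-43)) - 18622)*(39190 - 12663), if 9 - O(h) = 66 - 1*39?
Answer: -490643392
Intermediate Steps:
O(h) = -18 (O(h) = 9 - (66 - 1*39) = 9 - (66 - 39) = 9 - 1*27 = 9 - 27 = -18)
((G(144) + O(-43)) - 18622)*(39190 - 12663) = ((144 - 18) - 18622)*(39190 - 12663) = (126 - 18622)*26527 = -18496*26527 = -490643392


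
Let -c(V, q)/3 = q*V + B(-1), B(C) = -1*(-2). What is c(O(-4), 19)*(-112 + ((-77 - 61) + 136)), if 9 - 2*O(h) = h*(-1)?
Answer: 16929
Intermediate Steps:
B(C) = 2
O(h) = 9/2 + h/2 (O(h) = 9/2 - h*(-1)/2 = 9/2 - (-1)*h/2 = 9/2 + h/2)
c(V, q) = -6 - 3*V*q (c(V, q) = -3*(q*V + 2) = -3*(V*q + 2) = -3*(2 + V*q) = -6 - 3*V*q)
c(O(-4), 19)*(-112 + ((-77 - 61) + 136)) = (-6 - 3*(9/2 + (½)*(-4))*19)*(-112 + ((-77 - 61) + 136)) = (-6 - 3*(9/2 - 2)*19)*(-112 + (-138 + 136)) = (-6 - 3*5/2*19)*(-112 - 2) = (-6 - 285/2)*(-114) = -297/2*(-114) = 16929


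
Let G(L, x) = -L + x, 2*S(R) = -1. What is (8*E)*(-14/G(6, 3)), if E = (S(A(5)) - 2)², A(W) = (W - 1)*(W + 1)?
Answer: 700/3 ≈ 233.33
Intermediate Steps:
A(W) = (1 + W)*(-1 + W) (A(W) = (-1 + W)*(1 + W) = (1 + W)*(-1 + W))
S(R) = -½ (S(R) = (½)*(-1) = -½)
G(L, x) = x - L
E = 25/4 (E = (-½ - 2)² = (-5/2)² = 25/4 ≈ 6.2500)
(8*E)*(-14/G(6, 3)) = (8*(25/4))*(-14/(3 - 1*6)) = 50*(-14/(3 - 6)) = 50*(-14/(-3)) = 50*(-14*(-⅓)) = 50*(14/3) = 700/3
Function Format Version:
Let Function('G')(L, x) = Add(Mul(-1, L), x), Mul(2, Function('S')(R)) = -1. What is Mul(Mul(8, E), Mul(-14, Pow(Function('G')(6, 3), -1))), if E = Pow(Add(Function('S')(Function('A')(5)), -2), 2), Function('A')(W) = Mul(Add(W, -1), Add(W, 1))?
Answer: Rational(700, 3) ≈ 233.33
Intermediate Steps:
Function('A')(W) = Mul(Add(1, W), Add(-1, W)) (Function('A')(W) = Mul(Add(-1, W), Add(1, W)) = Mul(Add(1, W), Add(-1, W)))
Function('S')(R) = Rational(-1, 2) (Function('S')(R) = Mul(Rational(1, 2), -1) = Rational(-1, 2))
Function('G')(L, x) = Add(x, Mul(-1, L))
E = Rational(25, 4) (E = Pow(Add(Rational(-1, 2), -2), 2) = Pow(Rational(-5, 2), 2) = Rational(25, 4) ≈ 6.2500)
Mul(Mul(8, E), Mul(-14, Pow(Function('G')(6, 3), -1))) = Mul(Mul(8, Rational(25, 4)), Mul(-14, Pow(Add(3, Mul(-1, 6)), -1))) = Mul(50, Mul(-14, Pow(Add(3, -6), -1))) = Mul(50, Mul(-14, Pow(-3, -1))) = Mul(50, Mul(-14, Rational(-1, 3))) = Mul(50, Rational(14, 3)) = Rational(700, 3)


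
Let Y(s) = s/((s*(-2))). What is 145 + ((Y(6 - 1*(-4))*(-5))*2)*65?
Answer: 470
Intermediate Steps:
Y(s) = -½ (Y(s) = s/((-2*s)) = s*(-1/(2*s)) = -½)
145 + ((Y(6 - 1*(-4))*(-5))*2)*65 = 145 + (-½*(-5)*2)*65 = 145 + ((5/2)*2)*65 = 145 + 5*65 = 145 + 325 = 470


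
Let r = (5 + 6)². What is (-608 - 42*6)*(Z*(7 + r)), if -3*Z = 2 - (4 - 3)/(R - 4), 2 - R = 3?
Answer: 242176/3 ≈ 80725.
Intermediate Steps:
R = -1 (R = 2 - 1*3 = 2 - 3 = -1)
r = 121 (r = 11² = 121)
Z = -11/15 (Z = -(2 - (4 - 3)/(-1 - 4))/3 = -(2 - 1/(-5))/3 = -(2 - (-1)/5)/3 = -(2 - 1*(-⅕))/3 = -(2 + ⅕)/3 = -⅓*11/5 = -11/15 ≈ -0.73333)
(-608 - 42*6)*(Z*(7 + r)) = (-608 - 42*6)*(-11*(7 + 121)/15) = (-608 - 252)*(-11/15*128) = -860*(-1408/15) = 242176/3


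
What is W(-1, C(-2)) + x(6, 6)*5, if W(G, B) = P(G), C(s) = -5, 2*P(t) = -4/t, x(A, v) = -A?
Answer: -28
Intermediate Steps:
P(t) = -2/t (P(t) = (-4/t)/2 = -2/t)
W(G, B) = -2/G
W(-1, C(-2)) + x(6, 6)*5 = -2/(-1) - 1*6*5 = -2*(-1) - 6*5 = 2 - 30 = -28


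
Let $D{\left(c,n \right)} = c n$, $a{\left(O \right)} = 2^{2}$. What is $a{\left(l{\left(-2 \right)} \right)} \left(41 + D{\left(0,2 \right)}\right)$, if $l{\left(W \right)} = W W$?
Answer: $164$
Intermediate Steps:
$l{\left(W \right)} = W^{2}$
$a{\left(O \right)} = 4$
$a{\left(l{\left(-2 \right)} \right)} \left(41 + D{\left(0,2 \right)}\right) = 4 \left(41 + 0 \cdot 2\right) = 4 \left(41 + 0\right) = 4 \cdot 41 = 164$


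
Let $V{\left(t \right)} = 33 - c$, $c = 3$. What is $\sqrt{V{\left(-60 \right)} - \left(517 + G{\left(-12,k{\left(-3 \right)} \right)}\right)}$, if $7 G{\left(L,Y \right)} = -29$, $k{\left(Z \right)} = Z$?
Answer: $\frac{26 i \sqrt{35}}{7} \approx 21.974 i$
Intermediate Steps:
$G{\left(L,Y \right)} = - \frac{29}{7}$ ($G{\left(L,Y \right)} = \frac{1}{7} \left(-29\right) = - \frac{29}{7}$)
$V{\left(t \right)} = 30$ ($V{\left(t \right)} = 33 - 3 = 30$)
$\sqrt{V{\left(-60 \right)} - \left(517 + G{\left(-12,k{\left(-3 \right)} \right)}\right)} = \sqrt{30 - \frac{3590}{7}} = \sqrt{- \frac{3380}{7}} = \frac{26 i \sqrt{35}}{7}$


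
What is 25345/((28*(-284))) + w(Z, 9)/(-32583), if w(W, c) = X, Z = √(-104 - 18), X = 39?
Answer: -275375421/86366672 ≈ -3.1884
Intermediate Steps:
Z = I*√122 (Z = √(-122) = I*√122 ≈ 11.045*I)
w(W, c) = 39
25345/((28*(-284))) + w(Z, 9)/(-32583) = 25345/((28*(-284))) + 39/(-32583) = 25345/(-7952) + 39*(-1/32583) = 25345*(-1/7952) - 13/10861 = -25345/7952 - 13/10861 = -275375421/86366672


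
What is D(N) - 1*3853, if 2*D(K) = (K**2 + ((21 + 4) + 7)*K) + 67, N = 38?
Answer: -4979/2 ≈ -2489.5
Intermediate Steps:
D(K) = 67/2 + K**2/2 + 16*K (D(K) = ((K**2 + ((21 + 4) + 7)*K) + 67)/2 = ((K**2 + (25 + 7)*K) + 67)/2 = ((K**2 + 32*K) + 67)/2 = (67 + K**2 + 32*K)/2 = 67/2 + K**2/2 + 16*K)
D(N) - 1*3853 = (67/2 + (1/2)*38**2 + 16*38) - 1*3853 = (67/2 + (1/2)*1444 + 608) - 3853 = (67/2 + 722 + 608) - 3853 = 2727/2 - 3853 = -4979/2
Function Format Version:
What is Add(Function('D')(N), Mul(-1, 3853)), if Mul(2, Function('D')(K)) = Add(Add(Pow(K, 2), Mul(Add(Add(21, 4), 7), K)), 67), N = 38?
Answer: Rational(-4979, 2) ≈ -2489.5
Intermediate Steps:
Function('D')(K) = Add(Rational(67, 2), Mul(Rational(1, 2), Pow(K, 2)), Mul(16, K)) (Function('D')(K) = Mul(Rational(1, 2), Add(Add(Pow(K, 2), Mul(Add(Add(21, 4), 7), K)), 67)) = Mul(Rational(1, 2), Add(Add(Pow(K, 2), Mul(Add(25, 7), K)), 67)) = Mul(Rational(1, 2), Add(Add(Pow(K, 2), Mul(32, K)), 67)) = Mul(Rational(1, 2), Add(67, Pow(K, 2), Mul(32, K))) = Add(Rational(67, 2), Mul(Rational(1, 2), Pow(K, 2)), Mul(16, K)))
Add(Function('D')(N), Mul(-1, 3853)) = Add(Add(Rational(67, 2), Mul(Rational(1, 2), Pow(38, 2)), Mul(16, 38)), Mul(-1, 3853)) = Add(Add(Rational(67, 2), Mul(Rational(1, 2), 1444), 608), -3853) = Add(Add(Rational(67, 2), 722, 608), -3853) = Add(Rational(2727, 2), -3853) = Rational(-4979, 2)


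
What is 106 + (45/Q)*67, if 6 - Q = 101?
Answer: 1411/19 ≈ 74.263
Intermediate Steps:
Q = -95 (Q = 6 - 1*101 = 6 - 101 = -95)
106 + (45/Q)*67 = 106 + (45/(-95))*67 = 106 + (45*(-1/95))*67 = 106 - 9/19*67 = 106 - 603/19 = 1411/19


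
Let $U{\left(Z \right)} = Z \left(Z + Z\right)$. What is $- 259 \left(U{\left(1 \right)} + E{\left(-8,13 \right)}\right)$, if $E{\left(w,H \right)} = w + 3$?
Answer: $777$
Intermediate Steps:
$E{\left(w,H \right)} = 3 + w$
$U{\left(Z \right)} = 2 Z^{2}$ ($U{\left(Z \right)} = Z 2 Z = 2 Z^{2}$)
$- 259 \left(U{\left(1 \right)} + E{\left(-8,13 \right)}\right) = - 259 \left(2 \cdot 1^{2} + \left(3 - 8\right)\right) = - 259 \left(2 \cdot 1 - 5\right) = - 259 \left(2 - 5\right) = \left(-259\right) \left(-3\right) = 777$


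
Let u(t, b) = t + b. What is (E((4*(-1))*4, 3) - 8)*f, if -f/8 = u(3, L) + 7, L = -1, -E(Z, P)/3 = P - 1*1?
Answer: 1008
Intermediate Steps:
E(Z, P) = 3 - 3*P (E(Z, P) = -3*(P - 1*1) = -3*(P - 1) = -3*(-1 + P) = 3 - 3*P)
u(t, b) = b + t
f = -72 (f = -8*((-1 + 3) + 7) = -8*(2 + 7) = -8*9 = -72)
(E((4*(-1))*4, 3) - 8)*f = ((3 - 3*3) - 8)*(-72) = ((3 - 9) - 8)*(-72) = (-6 - 8)*(-72) = -14*(-72) = 1008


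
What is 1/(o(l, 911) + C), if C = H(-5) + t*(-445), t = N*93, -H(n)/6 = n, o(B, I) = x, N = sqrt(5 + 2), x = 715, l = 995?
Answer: -149/2397694510 - 8277*sqrt(7)/2397694510 ≈ -9.1955e-6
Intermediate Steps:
N = sqrt(7) ≈ 2.6458
o(B, I) = 715
H(n) = -6*n
t = 93*sqrt(7) (t = sqrt(7)*93 = 93*sqrt(7) ≈ 246.05)
C = 30 - 41385*sqrt(7) (C = -6*(-5) + (93*sqrt(7))*(-445) = 30 - 41385*sqrt(7) ≈ -1.0946e+5)
1/(o(l, 911) + C) = 1/(715 + (30 - 41385*sqrt(7))) = 1/(745 - 41385*sqrt(7))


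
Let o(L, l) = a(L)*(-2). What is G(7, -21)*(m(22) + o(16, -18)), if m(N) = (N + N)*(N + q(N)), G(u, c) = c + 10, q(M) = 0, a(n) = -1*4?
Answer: -10736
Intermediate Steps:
a(n) = -4
o(L, l) = 8 (o(L, l) = -4*(-2) = 8)
G(u, c) = 10 + c
m(N) = 2*N² (m(N) = (N + N)*(N + 0) = (2*N)*N = 2*N²)
G(7, -21)*(m(22) + o(16, -18)) = (10 - 21)*(2*22² + 8) = -11*(2*484 + 8) = -11*(968 + 8) = -11*976 = -10736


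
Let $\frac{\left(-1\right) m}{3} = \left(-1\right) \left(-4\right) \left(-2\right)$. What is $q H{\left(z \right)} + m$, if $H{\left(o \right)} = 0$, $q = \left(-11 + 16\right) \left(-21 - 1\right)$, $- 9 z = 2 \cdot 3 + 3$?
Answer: $24$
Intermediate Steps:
$z = -1$ ($z = - \frac{2 \cdot 3 + 3}{9} = - \frac{6 + 3}{9} = \left(- \frac{1}{9}\right) 9 = -1$)
$q = -110$ ($q = 5 \left(-22\right) = -110$)
$m = 24$ ($m = - 3 \left(-1\right) \left(-4\right) \left(-2\right) = - 3 \cdot 4 \left(-2\right) = \left(-3\right) \left(-8\right) = 24$)
$q H{\left(z \right)} + m = \left(-110\right) 0 + 24 = 0 + 24 = 24$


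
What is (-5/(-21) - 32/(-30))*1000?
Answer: 27400/21 ≈ 1304.8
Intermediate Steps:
(-5/(-21) - 32/(-30))*1000 = (-5*(-1/21) - 32*(-1/30))*1000 = (5/21 + 16/15)*1000 = (137/105)*1000 = 27400/21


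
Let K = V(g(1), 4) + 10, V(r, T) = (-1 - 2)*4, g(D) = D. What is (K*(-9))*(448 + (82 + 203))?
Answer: 13194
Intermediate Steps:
V(r, T) = -12 (V(r, T) = -3*4 = -12)
K = -2 (K = -12 + 10 = -2)
(K*(-9))*(448 + (82 + 203)) = (-2*(-9))*(448 + (82 + 203)) = 18*(448 + 285) = 18*733 = 13194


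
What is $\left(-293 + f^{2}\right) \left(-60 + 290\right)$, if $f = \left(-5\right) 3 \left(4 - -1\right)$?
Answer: $1226360$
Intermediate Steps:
$f = -75$ ($f = - 15 \left(4 + 1\right) = \left(-15\right) 5 = -75$)
$\left(-293 + f^{2}\right) \left(-60 + 290\right) = \left(-293 + \left(-75\right)^{2}\right) \left(-60 + 290\right) = \left(-293 + 5625\right) 230 = 5332 \cdot 230 = 1226360$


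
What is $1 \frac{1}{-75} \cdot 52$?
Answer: $- \frac{52}{75} \approx -0.69333$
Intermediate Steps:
$1 \frac{1}{-75} \cdot 52 = 1 \left(- \frac{1}{75}\right) 52 = \left(- \frac{1}{75}\right) 52 = - \frac{52}{75}$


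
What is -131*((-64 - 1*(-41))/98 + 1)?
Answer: -9825/98 ≈ -100.26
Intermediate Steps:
-131*((-64 - 1*(-41))/98 + 1) = -131*((-64 + 41)*(1/98) + 1) = -131*(-23*1/98 + 1) = -131*(-23/98 + 1) = -131*75/98 = -9825/98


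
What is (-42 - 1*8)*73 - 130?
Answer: -3780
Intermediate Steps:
(-42 - 1*8)*73 - 130 = (-42 - 8)*73 - 130 = -50*73 - 130 = -3650 - 130 = -3780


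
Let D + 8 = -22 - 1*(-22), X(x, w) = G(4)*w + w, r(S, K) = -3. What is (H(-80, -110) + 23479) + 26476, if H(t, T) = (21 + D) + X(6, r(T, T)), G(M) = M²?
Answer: 49917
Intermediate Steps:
X(x, w) = 17*w (X(x, w) = 4²*w + w = 16*w + w = 17*w)
D = -8 (D = -8 + (-22 - 1*(-22)) = -8 + (-22 + 22) = -8 + 0 = -8)
H(t, T) = -38 (H(t, T) = (21 - 8) + 17*(-3) = 13 - 51 = -38)
(H(-80, -110) + 23479) + 26476 = (-38 + 23479) + 26476 = 23441 + 26476 = 49917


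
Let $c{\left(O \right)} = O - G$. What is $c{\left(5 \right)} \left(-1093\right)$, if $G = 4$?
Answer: $-1093$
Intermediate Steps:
$c{\left(O \right)} = -4 + O$ ($c{\left(O \right)} = O - 4 = -4 + O$)
$c{\left(5 \right)} \left(-1093\right) = \left(-4 + 5\right) \left(-1093\right) = 1 \left(-1093\right) = -1093$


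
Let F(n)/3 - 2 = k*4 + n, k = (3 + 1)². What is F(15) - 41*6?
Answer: -3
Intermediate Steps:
k = 16 (k = 4² = 16)
F(n) = 198 + 3*n (F(n) = 6 + 3*(16*4 + n) = 6 + 3*(64 + n) = 6 + (192 + 3*n) = 198 + 3*n)
F(15) - 41*6 = (198 + 3*15) - 41*6 = (198 + 45) - 246 = 243 - 246 = -3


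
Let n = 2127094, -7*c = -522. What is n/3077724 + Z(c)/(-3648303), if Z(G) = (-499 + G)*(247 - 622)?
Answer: 2827389705493/4366627106478 ≈ 0.64750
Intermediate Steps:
c = 522/7 (c = -⅐*(-522) = 522/7 ≈ 74.571)
Z(G) = 187125 - 375*G (Z(G) = (-499 + G)*(-375) = 187125 - 375*G)
n/3077724 + Z(c)/(-3648303) = 2127094/3077724 + (187125 - 375*522/7)/(-3648303) = 2127094*(1/3077724) + (187125 - 195750/7)*(-1/3648303) = 1063547/1538862 + (1114125/7)*(-1/3648303) = 1063547/1538862 - 371375/8512707 = 2827389705493/4366627106478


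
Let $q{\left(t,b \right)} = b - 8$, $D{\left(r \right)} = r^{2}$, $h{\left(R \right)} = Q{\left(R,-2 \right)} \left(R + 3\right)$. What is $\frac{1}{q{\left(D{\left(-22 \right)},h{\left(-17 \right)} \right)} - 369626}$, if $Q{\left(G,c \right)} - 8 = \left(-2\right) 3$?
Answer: $- \frac{1}{369662} \approx -2.7052 \cdot 10^{-6}$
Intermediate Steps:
$Q{\left(G,c \right)} = 2$ ($Q{\left(G,c \right)} = 8 - 6 = 2$)
$h{\left(R \right)} = 6 + 2 R$ ($h{\left(R \right)} = 2 \left(R + 3\right) = 2 \left(3 + R\right) = 6 + 2 R$)
$q{\left(t,b \right)} = -8 + b$ ($q{\left(t,b \right)} = b - 8 = -8 + b$)
$\frac{1}{q{\left(D{\left(-22 \right)},h{\left(-17 \right)} \right)} - 369626} = \frac{1}{\left(-8 + \left(6 + 2 \left(-17\right)\right)\right) - 369626} = \frac{1}{\left(-8 + \left(6 - 34\right)\right) - 369626} = \frac{1}{\left(-8 - 28\right) - 369626} = \frac{1}{-36 - 369626} = \frac{1}{-369662} = - \frac{1}{369662}$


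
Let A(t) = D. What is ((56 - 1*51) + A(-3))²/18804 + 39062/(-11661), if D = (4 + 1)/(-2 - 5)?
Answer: -2998422971/895366563 ≈ -3.3488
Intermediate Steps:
D = -5/7 (D = 5/(-7) = 5*(-⅐) = -5/7 ≈ -0.71429)
A(t) = -5/7
((56 - 1*51) + A(-3))²/18804 + 39062/(-11661) = ((56 - 1*51) - 5/7)²/18804 + 39062/(-11661) = ((56 - 51) - 5/7)²*(1/18804) + 39062*(-1/11661) = (5 - 5/7)²*(1/18804) - 39062/11661 = (30/7)²*(1/18804) - 39062/11661 = (900/49)*(1/18804) - 39062/11661 = 75/76783 - 39062/11661 = -2998422971/895366563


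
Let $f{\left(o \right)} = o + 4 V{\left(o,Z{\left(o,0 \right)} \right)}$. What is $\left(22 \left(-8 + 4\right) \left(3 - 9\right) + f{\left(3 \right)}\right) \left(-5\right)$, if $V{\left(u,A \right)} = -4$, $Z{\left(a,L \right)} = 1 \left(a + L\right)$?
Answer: $-2575$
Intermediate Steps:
$Z{\left(a,L \right)} = L + a$ ($Z{\left(a,L \right)} = 1 \left(L + a\right) = L + a$)
$f{\left(o \right)} = -16 + o$ ($f{\left(o \right)} = o + 4 \left(-4\right) = o - 16 = -16 + o$)
$\left(22 \left(-8 + 4\right) \left(3 - 9\right) + f{\left(3 \right)}\right) \left(-5\right) = \left(22 \left(-8 + 4\right) \left(3 - 9\right) + \left(-16 + 3\right)\right) \left(-5\right) = \left(22 \left(\left(-4\right) \left(-6\right)\right) - 13\right) \left(-5\right) = \left(22 \cdot 24 - 13\right) \left(-5\right) = \left(528 - 13\right) \left(-5\right) = 515 \left(-5\right) = -2575$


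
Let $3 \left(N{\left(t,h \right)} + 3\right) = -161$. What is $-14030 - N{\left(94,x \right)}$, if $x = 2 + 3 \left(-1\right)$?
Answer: $- \frac{41920}{3} \approx -13973.0$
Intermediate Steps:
$x = -1$ ($x = 2 - 3 = -1$)
$N{\left(t,h \right)} = - \frac{170}{3}$ ($N{\left(t,h \right)} = -3 + \frac{1}{3} \left(-161\right) = -3 - \frac{161}{3} = - \frac{170}{3}$)
$-14030 - N{\left(94,x \right)} = -14030 - - \frac{170}{3} = -14030 + \frac{170}{3} = - \frac{41920}{3}$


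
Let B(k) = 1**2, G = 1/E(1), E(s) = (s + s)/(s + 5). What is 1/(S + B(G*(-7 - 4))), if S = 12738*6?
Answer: 1/76429 ≈ 1.3084e-5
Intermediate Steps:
E(s) = 2*s/(5 + s) (E(s) = (2*s)/(5 + s) = 2*s/(5 + s))
G = 3 (G = 1/(2*1/(5 + 1)) = 1/(2*1/6) = 1/(2*1*(1/6)) = 1/(1/3) = 1*3 = 3)
S = 76428
B(k) = 1
1/(S + B(G*(-7 - 4))) = 1/(76428 + 1) = 1/76429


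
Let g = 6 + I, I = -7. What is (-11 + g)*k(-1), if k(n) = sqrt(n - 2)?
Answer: -12*I*sqrt(3) ≈ -20.785*I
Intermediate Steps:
g = -1 (g = 6 - 7 = -1)
k(n) = sqrt(-2 + n)
(-11 + g)*k(-1) = (-11 - 1)*sqrt(-2 - 1) = -12*I*sqrt(3)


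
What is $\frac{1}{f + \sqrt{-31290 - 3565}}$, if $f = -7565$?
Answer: $- \frac{1513}{11452816} - \frac{i \sqrt{34855}}{57264080} \approx -0.00013211 - 3.2602 \cdot 10^{-6} i$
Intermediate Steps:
$\frac{1}{f + \sqrt{-31290 - 3565}} = \frac{1}{-7565 + \sqrt{-31290 - 3565}} = \frac{1}{-7565 + \sqrt{-34855}} = \frac{1}{-7565 + i \sqrt{34855}}$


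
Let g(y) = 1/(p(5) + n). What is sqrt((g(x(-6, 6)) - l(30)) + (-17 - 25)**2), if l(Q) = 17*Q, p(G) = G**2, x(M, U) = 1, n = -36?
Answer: sqrt(151723)/11 ≈ 35.411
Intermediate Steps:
g(y) = -1/11 (g(y) = 1/(5**2 - 36) = 1/(25 - 36) = 1/(-11) = -1/11)
sqrt((g(x(-6, 6)) - l(30)) + (-17 - 25)**2) = sqrt((-1/11 - 17*30) + (-17 - 25)**2) = sqrt((-1/11 - 1*510) + (-42)**2) = sqrt((-1/11 - 510) + 1764) = sqrt(-5611/11 + 1764) = sqrt(13793/11) = sqrt(151723)/11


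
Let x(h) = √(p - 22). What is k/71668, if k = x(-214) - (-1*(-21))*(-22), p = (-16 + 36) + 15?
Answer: 231/35834 + √13/71668 ≈ 0.0064967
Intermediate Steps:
p = 35 (p = 20 + 15 = 35)
x(h) = √13 (x(h) = √(35 - 22) = √13)
k = 462 + √13 (k = √13 - (-1*(-21))*(-22) = √13 - 21*(-22) = √13 - 1*(-462) = √13 + 462 = 462 + √13 ≈ 465.61)
k/71668 = (462 + √13)/71668 = (462 + √13)*(1/71668) = 231/35834 + √13/71668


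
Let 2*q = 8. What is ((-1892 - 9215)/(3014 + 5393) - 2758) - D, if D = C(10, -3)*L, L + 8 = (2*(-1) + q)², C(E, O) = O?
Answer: -23298497/8407 ≈ -2771.3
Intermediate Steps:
q = 4 (q = (½)*8 = 4)
L = -4 (L = -8 + (2*(-1) + 4)² = -8 + (-2 + 4)² = -8 + 2² = -8 + 4 = -4)
D = 12 (D = -3*(-4) = 12)
((-1892 - 9215)/(3014 + 5393) - 2758) - D = ((-1892 - 9215)/(3014 + 5393) - 2758) - 1*12 = (-11107/8407 - 2758) - 12 = -23197613/8407 - 12 = -23298497/8407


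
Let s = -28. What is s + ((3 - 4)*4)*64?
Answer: -284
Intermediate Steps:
s + ((3 - 4)*4)*64 = -28 + ((3 - 4)*4)*64 = -28 - 1*4*64 = -28 - 4*64 = -28 - 256 = -284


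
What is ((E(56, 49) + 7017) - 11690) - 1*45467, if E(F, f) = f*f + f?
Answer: -47690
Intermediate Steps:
E(F, f) = f + f**2 (E(F, f) = f**2 + f = f + f**2)
((E(56, 49) + 7017) - 11690) - 1*45467 = ((49*(1 + 49) + 7017) - 11690) - 1*45467 = ((49*50 + 7017) - 11690) - 45467 = ((2450 + 7017) - 11690) - 45467 = (9467 - 11690) - 45467 = -2223 - 45467 = -47690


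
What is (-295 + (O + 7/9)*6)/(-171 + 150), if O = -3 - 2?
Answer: 961/63 ≈ 15.254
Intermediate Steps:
O = -5
(-295 + (O + 7/9)*6)/(-171 + 150) = (-295 + (-5 + 7/9)*6)/(-171 + 150) = (-295 + (-5 + 7*(⅑))*6)/(-21) = (-295 + (-5 + 7/9)*6)*(-1/21) = (-295 - 38/9*6)*(-1/21) = (-295 - 76/3)*(-1/21) = -961/3*(-1/21) = 961/63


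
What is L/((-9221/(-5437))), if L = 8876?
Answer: 48258812/9221 ≈ 5233.6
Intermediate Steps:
L/((-9221/(-5437))) = 8876/((-9221/(-5437))) = 8876/((-9221*(-1/5437))) = 8876/(9221/5437) = 8876*(5437/9221) = 48258812/9221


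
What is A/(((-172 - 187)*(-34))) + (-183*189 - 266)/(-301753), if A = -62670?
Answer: -9242722396/1841598559 ≈ -5.0189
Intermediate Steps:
A/(((-172 - 187)*(-34))) + (-183*189 - 266)/(-301753) = -62670*(-1/(34*(-172 - 187))) + (-183*189 - 266)/(-301753) = -62670/((-359*(-34))) + (-34587 - 266)*(-1/301753) = -62670/12206 - 34853*(-1/301753) = -62670*1/12206 + 34853/301753 = -31335/6103 + 34853/301753 = -9242722396/1841598559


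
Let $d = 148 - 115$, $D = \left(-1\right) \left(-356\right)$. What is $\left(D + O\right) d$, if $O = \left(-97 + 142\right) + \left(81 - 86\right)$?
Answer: $13068$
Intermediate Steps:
$D = 356$
$d = 33$ ($d = 148 - 115 = 33$)
$O = 40$ ($O = 45 + \left(81 - 86\right) = 45 - 5 = 40$)
$\left(D + O\right) d = \left(356 + 40\right) 33 = 396 \cdot 33 = 13068$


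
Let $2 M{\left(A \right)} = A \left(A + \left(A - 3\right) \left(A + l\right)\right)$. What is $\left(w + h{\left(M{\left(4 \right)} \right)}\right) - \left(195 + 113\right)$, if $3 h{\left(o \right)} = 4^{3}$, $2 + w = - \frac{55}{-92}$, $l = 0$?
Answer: $- \frac{79507}{276} \approx -288.07$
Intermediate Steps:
$M{\left(A \right)} = \frac{A \left(A + A \left(-3 + A\right)\right)}{2}$ ($M{\left(A \right)} = \frac{A \left(A + \left(A - 3\right) \left(A + 0\right)\right)}{2} = \frac{A \left(A + \left(-3 + A\right) A\right)}{2} = \frac{A \left(A + A \left(-3 + A\right)\right)}{2}$)
$w = - \frac{129}{92}$ ($w = -2 - \frac{55}{-92} = -2 - - \frac{55}{92} = -2 + \frac{55}{92} = - \frac{129}{92} \approx -1.4022$)
$h{\left(o \right)} = \frac{64}{3}$ ($h{\left(o \right)} = \frac{4^{3}}{3} = \frac{1}{3} \cdot 64 = \frac{64}{3}$)
$\left(w + h{\left(M{\left(4 \right)} \right)}\right) - \left(195 + 113\right) = \left(- \frac{129}{92} + \frac{64}{3}\right) - \left(195 + 113\right) = \frac{5501}{276} - 308 = - \frac{79507}{276}$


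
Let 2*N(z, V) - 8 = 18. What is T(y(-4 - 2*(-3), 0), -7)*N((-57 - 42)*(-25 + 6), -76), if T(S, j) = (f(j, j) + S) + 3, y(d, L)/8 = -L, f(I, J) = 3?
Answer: 78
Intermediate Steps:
y(d, L) = -8*L (y(d, L) = 8*(-L) = -8*L)
T(S, j) = 6 + S (T(S, j) = (3 + S) + 3 = 6 + S)
N(z, V) = 13 (N(z, V) = 4 + (½)*18 = 4 + 9 = 13)
T(y(-4 - 2*(-3), 0), -7)*N((-57 - 42)*(-25 + 6), -76) = (6 - 8*0)*13 = (6 + 0)*13 = 6*13 = 78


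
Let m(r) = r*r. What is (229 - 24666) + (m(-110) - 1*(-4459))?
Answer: -7878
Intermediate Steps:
m(r) = r**2
(229 - 24666) + (m(-110) - 1*(-4459)) = (229 - 24666) + ((-110)**2 - 1*(-4459)) = -24437 + (12100 + 4459) = -24437 + 16559 = -7878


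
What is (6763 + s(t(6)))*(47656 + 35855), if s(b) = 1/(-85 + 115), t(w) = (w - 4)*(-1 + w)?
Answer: 5647876767/10 ≈ 5.6479e+8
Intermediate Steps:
t(w) = (-1 + w)*(-4 + w) (t(w) = (-4 + w)*(-1 + w) = (-1 + w)*(-4 + w))
s(b) = 1/30
(6763 + s(t(6)))*(47656 + 35855) = (6763 + 1/30)*(47656 + 35855) = (202891/30)*83511 = 5647876767/10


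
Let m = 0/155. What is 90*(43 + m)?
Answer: 3870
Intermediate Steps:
m = 0 (m = 0*(1/155) = 0)
90*(43 + m) = 90*(43 + 0) = 90*43 = 3870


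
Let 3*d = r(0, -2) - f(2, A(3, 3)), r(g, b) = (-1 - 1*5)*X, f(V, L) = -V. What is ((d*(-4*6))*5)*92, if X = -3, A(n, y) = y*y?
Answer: -73600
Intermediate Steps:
A(n, y) = y**2
r(g, b) = 18 (r(g, b) = (-1 - 1*5)*(-3) = (-1 - 5)*(-3) = -6*(-3) = 18)
d = 20/3 (d = (18 - (-1)*2)/3 = (18 - 1*(-2))/3 = (18 + 2)/3 = (1/3)*20 = 20/3 ≈ 6.6667)
((d*(-4*6))*5)*92 = ((20*(-4*6)/3)*5)*92 = (((20/3)*(-24))*5)*92 = -160*5*92 = -800*92 = -73600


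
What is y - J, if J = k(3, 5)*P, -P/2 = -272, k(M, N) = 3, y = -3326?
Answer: -4958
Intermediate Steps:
P = 544 (P = -2*(-272) = 544)
J = 1632 (J = 3*544 = 1632)
y - J = -3326 - 1*1632 = -3326 - 1632 = -4958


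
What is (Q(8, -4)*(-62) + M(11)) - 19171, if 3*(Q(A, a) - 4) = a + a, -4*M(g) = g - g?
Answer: -57761/3 ≈ -19254.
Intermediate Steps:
M(g) = 0 (M(g) = -(g - g)/4 = -1/4*0 = 0)
Q(A, a) = 4 + 2*a/3 (Q(A, a) = 4 + (a + a)/3 = 4 + (2*a)/3 = 4 + 2*a/3)
(Q(8, -4)*(-62) + M(11)) - 19171 = ((4 + (2/3)*(-4))*(-62) + 0) - 19171 = ((4 - 8/3)*(-62) + 0) - 19171 = ((4/3)*(-62) + 0) - 19171 = (-248/3 + 0) - 19171 = -248/3 - 19171 = -57761/3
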